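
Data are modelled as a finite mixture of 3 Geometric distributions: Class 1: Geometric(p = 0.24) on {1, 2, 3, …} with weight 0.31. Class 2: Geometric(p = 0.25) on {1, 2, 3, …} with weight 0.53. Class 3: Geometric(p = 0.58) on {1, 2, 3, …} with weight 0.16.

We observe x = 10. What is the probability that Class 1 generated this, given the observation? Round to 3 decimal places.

0.387

Posterior ∝ prior × likelihood, so P(k | x) ∝ π_k f_k(x); normalise over all components.
Geometric probabilities:
  f_1 = 0.0203018
  f_2 = 0.0187712
  f_3 = 0.000235869
Unnormalised posteriors:
  π_1·f_1 = 0.31 × 0.0203018 = 0.00629354
  π_2·f_2 = 0.53 × 0.0187712 = 0.00994872
  π_3·f_3 = 0.16 × 0.000235869 = 3.77391e-05
Sum: 0.00629354 + 0.00994872 + 3.77391e-05 = 0.01628
P(Class 1 | x) = 0.00629354 / 0.01628 ≈ 0.387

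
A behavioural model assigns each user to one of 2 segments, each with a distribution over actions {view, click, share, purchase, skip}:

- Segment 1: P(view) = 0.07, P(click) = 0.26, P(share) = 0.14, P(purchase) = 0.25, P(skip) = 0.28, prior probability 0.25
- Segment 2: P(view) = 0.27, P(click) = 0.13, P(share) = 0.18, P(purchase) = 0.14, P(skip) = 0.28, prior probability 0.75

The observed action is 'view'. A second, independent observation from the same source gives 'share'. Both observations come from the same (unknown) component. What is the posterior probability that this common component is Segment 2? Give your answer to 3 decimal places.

Apply Bayes' rule: the posterior for each component is proportional to its prior times its likelihood at x.
Since both observations come from the same component, the likelihood for component k is f_k(x₁)·f_k(x₂).
  f_1 = [P(view | comp) = 0.07] × [0.14] = 0.0098
  f_2 = [P(view | comp) = 0.27] × [0.18] = 0.0486
Unnormalised posteriors:
  π_1·f_1 = 0.25 × 0.0098 = 0.00245
  π_2·f_2 = 0.75 × 0.0486 = 0.03645
Denominator: 0.00245 + 0.03645 = 0.0389
P(Segment 2 | x₁,x₂) = 0.03645 / 0.0389 ≈ 0.937

0.937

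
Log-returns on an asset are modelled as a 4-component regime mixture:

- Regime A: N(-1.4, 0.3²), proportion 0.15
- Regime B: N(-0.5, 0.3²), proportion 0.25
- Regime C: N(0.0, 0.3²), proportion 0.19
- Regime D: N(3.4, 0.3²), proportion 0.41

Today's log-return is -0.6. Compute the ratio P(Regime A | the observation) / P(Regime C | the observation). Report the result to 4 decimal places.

Since P(k|x) ∝ π_k f_k(x), the posterior odds are π_i f_i(x) / (π_j f_j(x)).
Component likelihoods at x = -0.6:
  L_A = (1/(0.3·√(2π)))·exp(−(-0.6−-1.4)²/(2·0.3²)) = 1.329808·exp(-3.55556) = 0.0379866
  L_B = (1/(0.3·√(2π)))·exp(−(-0.6−-0.5)²/(2·0.3²)) = 1.329808·exp(-0.05556) = 1.25794
  L_C = (1/(0.3·√(2π)))·exp(−(-0.6−0.0)²/(2·0.3²)) = 1.329808·exp(-2.00000) = 0.17997
  L_D = (1/(0.3·√(2π)))·exp(−(-0.6−3.4)²/(2·0.3²)) = 1.329808·exp(-88.88889) = 3.31005e-39
Odds = (0.15/0.19) × (0.0379866/0.17997) = 0.789474 × 0.211072 ≈ 0.1666

0.1666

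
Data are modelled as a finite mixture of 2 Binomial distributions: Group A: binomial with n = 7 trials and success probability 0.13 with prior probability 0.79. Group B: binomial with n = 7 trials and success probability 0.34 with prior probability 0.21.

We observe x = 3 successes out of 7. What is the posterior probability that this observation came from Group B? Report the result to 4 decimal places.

Posterior ∝ prior × likelihood, so P(k | x) ∝ π_k f_k(x); normalise over all components.
Evaluate each component's likelihood at the observed value:
  p_A = C(7,3)·0.13^3·0.87^4 = 35·0.002197·0.572898 = 0.044053
  p_B = C(7,3)·0.34^3·0.66^4 = 35·0.039304·0.189747 = 0.261024
Weight by the priors:
  π_A·p_A = 0.79 × 0.044053 = 0.0348018
  π_B·p_B = 0.21 × 0.261024 = 0.0548151
Evidence: 0.0348018 + 0.0548151 = 0.0896169
Responsibility of Group B: 0.0548151 / 0.0896169 ≈ 0.6117

0.6117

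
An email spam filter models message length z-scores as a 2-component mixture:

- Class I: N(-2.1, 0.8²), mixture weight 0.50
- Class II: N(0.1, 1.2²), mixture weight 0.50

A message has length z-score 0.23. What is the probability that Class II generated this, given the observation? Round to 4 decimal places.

The responsibility of component k is w_k f_k(x) divided by Σ_j w_j f_j(x).
Evaluate each component's likelihood at the observed value:
  f_I = (1/(0.8·√(2π)))·exp(−(0.23−-2.1)²/(2·0.8²)) = 0.498678·exp(-4.24133) = 0.00717521
  f_II = (1/(1.2·√(2π)))·exp(−(0.23−0.1)²/(2·1.2²)) = 0.332452·exp(-0.00587) = 0.330507
Weight by the priors:
  w_I·f_I = 0.50 × 0.00717521 = 0.00358761
  w_II·f_II = 0.50 × 0.330507 = 0.165253
Marginal: 0.00358761 + 0.165253 = 0.168841
P(Class II | the observation) ≈ 0.9788

0.9788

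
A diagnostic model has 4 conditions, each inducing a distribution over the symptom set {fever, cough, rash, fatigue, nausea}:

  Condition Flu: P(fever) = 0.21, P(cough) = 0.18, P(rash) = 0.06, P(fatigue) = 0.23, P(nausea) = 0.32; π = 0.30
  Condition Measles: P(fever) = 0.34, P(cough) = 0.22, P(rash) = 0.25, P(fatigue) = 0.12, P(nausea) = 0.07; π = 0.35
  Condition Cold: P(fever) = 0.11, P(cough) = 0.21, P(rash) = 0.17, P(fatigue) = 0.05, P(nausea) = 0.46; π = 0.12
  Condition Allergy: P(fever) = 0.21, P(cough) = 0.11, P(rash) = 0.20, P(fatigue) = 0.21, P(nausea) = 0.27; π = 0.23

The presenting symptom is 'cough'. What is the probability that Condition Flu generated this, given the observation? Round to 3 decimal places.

0.298

P(component k | x) = π_k·f_k(x) / marginal(x), where marginal(x) = Σ_j π_j·f_j(x).
Component likelihoods at x = 'cough':
  L_Flu = P(cough | comp) = 0.18
  L_Measles = P(cough | comp) = 0.22
  L_Cold = P(cough | comp) = 0.21
  L_Allergy = P(cough | comp) = 0.11
Multiply by the mixture weights:
  π_Flu·L_Flu = 0.30 × 0.18 = 0.054
  π_Measles·L_Measles = 0.35 × 0.22 = 0.077
  π_Cold·L_Cold = 0.12 × 0.21 = 0.0252
  π_Allergy·L_Allergy = 0.23 × 0.11 = 0.0253
Marginal: 0.054 + 0.077 + 0.0252 + 0.0253 = 0.1815
Responsibility of Condition Flu: 0.054 / 0.1815 ≈ 0.298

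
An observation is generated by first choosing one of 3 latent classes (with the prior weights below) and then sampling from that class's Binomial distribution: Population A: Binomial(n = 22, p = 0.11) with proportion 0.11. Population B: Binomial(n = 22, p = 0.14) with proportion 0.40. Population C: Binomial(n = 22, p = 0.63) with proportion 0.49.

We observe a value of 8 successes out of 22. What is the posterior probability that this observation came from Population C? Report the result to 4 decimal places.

By Bayes' theorem, P(k | x) = π_k f_k(x) / Σ_j π_j f_j(x).
Evaluate each component's likelihood at the observed value:
  L_A = C(22,8)·0.11^8·0.89^14 = 319770·2.14359e-08·0.195641 = 0.00134103
  L_B = C(22,8)·0.14^8·0.86^14 = 319770·1.47579e-07·0.121054 = 0.00571269
  L_C = C(22,8)·0.63^8·0.37^14 = 319770·0.0248156·9.01206e-07 = 0.00715132
Prior × likelihood for each component:
  π_A·L_A = 0.11 × 0.00134103 = 0.000147514
  π_B·L_B = 0.40 × 0.00571269 = 0.00228507
  π_C·L_C = 0.49 × 0.00715132 = 0.00350415
Evidence: 0.000147514 + 0.00228507 + 0.00350415 = 0.00593673
P(Population C | data) = 0.00350415 / 0.00593673 ≈ 0.5902

0.5902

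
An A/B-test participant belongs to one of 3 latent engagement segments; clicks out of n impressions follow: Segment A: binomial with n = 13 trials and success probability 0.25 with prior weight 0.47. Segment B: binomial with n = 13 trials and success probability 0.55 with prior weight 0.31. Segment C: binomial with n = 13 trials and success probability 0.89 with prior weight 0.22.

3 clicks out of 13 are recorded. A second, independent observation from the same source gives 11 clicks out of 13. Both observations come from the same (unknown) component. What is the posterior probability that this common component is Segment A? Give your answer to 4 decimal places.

0.0111

P(component k | x) = w_k·f_k(x) / marginal(x), where marginal(x) = Σ_j w_j·f_j(x).
Since both observations come from the same component, the likelihood for component k is f_k(x₁)·f_k(x₂).
  L_A = [C(13,3)·0.25^3·0.75^10 = 286·0.015625·0.0563135 = 0.251651] × [1.04606e-05] = 2.63242e-06
  L_B = [C(13,3)·0.55^3·0.45^10 = 286·0.166375·0.000340506 = 0.0162024] × [0.0220044] = 0.000356524
  L_C = [C(13,3)·0.89^3·0.11^10 = 286·0.704969·2.59374e-10 = 5.22953e-08] × [0.261921] = 1.36972e-08
Multiply by the mixture weights:
  w_A·L_A = 0.47 × 2.63242e-06 = 1.23724e-06
  w_B·L_B = 0.31 × 0.000356524 = 0.000110522
  w_C·L_C = 0.22 × 1.36972e-08 = 3.01339e-09
Sum: 1.23724e-06 + 0.000110522 + 3.01339e-09 = 0.000111763
So the posterior for Segment A is 1.23724e-06 / 0.000111763 ≈ 0.0111.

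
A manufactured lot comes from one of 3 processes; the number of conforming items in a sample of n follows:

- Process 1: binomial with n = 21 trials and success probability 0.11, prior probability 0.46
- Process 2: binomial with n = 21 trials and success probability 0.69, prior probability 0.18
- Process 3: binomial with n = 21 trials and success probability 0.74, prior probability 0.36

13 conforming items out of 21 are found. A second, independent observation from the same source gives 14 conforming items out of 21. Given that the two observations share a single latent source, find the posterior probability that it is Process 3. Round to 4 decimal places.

0.4859

Apply Bayes' rule: the posterior for each component is proportional to its prior times its likelihood at x.
Since both observations come from the same component, the likelihood for component k is f_k(x₁)·f_k(x₂).
  L_1 = [C(21,13)·0.11^13·0.89^8 = 203490·3.45227e-13·0.393659 = 2.76546e-08] × [1.95314e-09] = 5.40133e-17
  L_2 = [C(21,13)·0.69^13·0.31^8 = 203490·0.00803597·8.52891e-05 = 0.139468] × [0.177388] = 0.02474
  L_3 = [C(21,13)·0.74^13·0.26^8 = 203490·0.0199532·2.08827e-05 = 0.0847895] × [0.137899] = 0.0116924
Prior × likelihood for each component:
  π_1·L_1 = 0.46 × 5.40133e-17 = 2.48461e-17
  π_2·L_2 = 0.18 × 0.02474 = 0.00445319
  π_3·L_3 = 0.36 × 0.0116924 = 0.00420927
Normaliser: 2.48461e-17 + 0.00445319 + 0.00420927 = 0.00866247
Responsibility of Process 3: 0.00420927 / 0.00866247 ≈ 0.4859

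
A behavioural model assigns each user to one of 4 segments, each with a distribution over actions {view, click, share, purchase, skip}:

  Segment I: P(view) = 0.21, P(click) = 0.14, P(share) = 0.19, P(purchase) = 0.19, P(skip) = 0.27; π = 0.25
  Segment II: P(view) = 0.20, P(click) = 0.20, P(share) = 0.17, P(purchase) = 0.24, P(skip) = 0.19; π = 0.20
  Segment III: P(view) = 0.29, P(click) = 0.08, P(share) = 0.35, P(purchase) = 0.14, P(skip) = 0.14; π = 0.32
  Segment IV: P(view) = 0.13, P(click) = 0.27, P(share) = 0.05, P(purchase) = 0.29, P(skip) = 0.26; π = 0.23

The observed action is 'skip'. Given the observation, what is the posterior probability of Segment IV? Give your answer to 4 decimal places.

The responsibility of component k is π_k f_k(x) divided by Σ_j π_j f_j(x).
Categorical probabilities:
  f_I = 0.27
  f_II = 0.19
  f_III = 0.14
  f_IV = 0.26
Multiply by the mixture weights:
  π_I·f_I = 0.25 × 0.27 = 0.0675
  π_II·f_II = 0.20 × 0.19 = 0.038
  π_III·f_III = 0.32 × 0.14 = 0.0448
  π_IV·f_IV = 0.23 × 0.26 = 0.0598
Evidence: 0.0675 + 0.038 + 0.0448 + 0.0598 = 0.2101
P(Segment IV | 'skip') ≈ 0.2846

0.2846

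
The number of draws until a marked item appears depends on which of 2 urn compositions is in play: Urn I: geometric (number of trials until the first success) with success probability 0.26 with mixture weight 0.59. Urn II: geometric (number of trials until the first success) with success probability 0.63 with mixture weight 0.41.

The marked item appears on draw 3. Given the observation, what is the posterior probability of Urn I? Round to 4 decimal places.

0.7038

By Bayes' theorem, P(k | x) = π_k f_k(x) / Σ_j π_j f_j(x).
Component likelihoods at x = 3:
  p_I = 0.26·(1−0.26)^2 = 0.26·0.5476 = 0.142376
  p_II = 0.63·(1−0.63)^2 = 0.63·0.1369 = 0.086247
Prior × likelihood for each component:
  π_I·p_I = 0.59 × 0.142376 = 0.0840018
  π_II·p_II = 0.41 × 0.086247 = 0.0353613
Normaliser: 0.0840018 + 0.0353613 = 0.119363
P(Urn I | x) = 0.0840018 / 0.119363 ≈ 0.7038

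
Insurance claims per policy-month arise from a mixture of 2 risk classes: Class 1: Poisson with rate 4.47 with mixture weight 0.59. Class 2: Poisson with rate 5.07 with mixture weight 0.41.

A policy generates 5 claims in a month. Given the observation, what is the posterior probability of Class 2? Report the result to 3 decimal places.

Apply Bayes' rule: the posterior for each component is proportional to its prior times its likelihood at x.
Component likelihoods at x = 5 claims:
  L_1 = e^(−4.47)·4.47^5/5! = 0.170239
  L_2 = e^(−5.07)·5.07^5/5! = 0.175382
Unnormalised posteriors:
  π_1·L_1 = 0.59 × 0.170239 = 0.100441
  π_2·L_2 = 0.41 × 0.175382 = 0.0719067
Sum: 0.100441 + 0.0719067 = 0.172348
So the posterior for Class 2 is 0.0719067 / 0.172348 ≈ 0.417.

0.417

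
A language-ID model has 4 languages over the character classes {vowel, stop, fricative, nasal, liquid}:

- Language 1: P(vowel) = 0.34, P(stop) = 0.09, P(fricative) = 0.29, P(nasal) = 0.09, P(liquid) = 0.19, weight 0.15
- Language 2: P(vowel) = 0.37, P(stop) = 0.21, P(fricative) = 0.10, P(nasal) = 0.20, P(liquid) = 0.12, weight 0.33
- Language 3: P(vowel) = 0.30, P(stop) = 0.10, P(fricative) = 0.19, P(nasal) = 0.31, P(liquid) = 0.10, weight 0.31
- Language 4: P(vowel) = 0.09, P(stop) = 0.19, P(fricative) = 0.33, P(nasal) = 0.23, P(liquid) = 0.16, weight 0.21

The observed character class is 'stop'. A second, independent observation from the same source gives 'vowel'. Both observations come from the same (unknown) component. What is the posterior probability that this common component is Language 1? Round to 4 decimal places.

0.1064

P(component k | x) = π_k·f_k(x) / marginal(x), where marginal(x) = Σ_j π_j·f_j(x).
Since both observations come from the same component, the likelihood for component k is f_k(x₁)·f_k(x₂).
  p_1 = [P(stop | comp) = 0.09] × [0.34] = 0.0306
  p_2 = [P(stop | comp) = 0.21] × [0.37] = 0.0777
  p_3 = [P(stop | comp) = 0.10] × [0.3] = 0.03
  p_4 = [P(stop | comp) = 0.19] × [0.09] = 0.0171
Weight by the priors:
  π_1·p_1 = 0.15 × 0.0306 = 0.00459
  π_2·p_2 = 0.33 × 0.0777 = 0.025641
  π_3·p_3 = 0.31 × 0.03 = 0.0093
  π_4·p_4 = 0.21 × 0.0171 = 0.003591
Evidence: 0.00459 + 0.025641 + 0.0093 + 0.003591 = 0.043122
So the posterior for Language 1 is 0.00459 / 0.043122 ≈ 0.1064.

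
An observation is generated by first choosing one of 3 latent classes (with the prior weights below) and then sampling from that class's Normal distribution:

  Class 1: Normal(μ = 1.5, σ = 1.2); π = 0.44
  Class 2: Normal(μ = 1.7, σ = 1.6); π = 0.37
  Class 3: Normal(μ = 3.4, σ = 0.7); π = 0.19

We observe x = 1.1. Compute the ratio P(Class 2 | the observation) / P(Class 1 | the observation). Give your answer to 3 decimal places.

0.621

The posterior odds equal the prior odds times the likelihood ratio: (P(Z=i)/P(Z=j))·(f_i(x)/f_j(x)).
Evaluate each component's likelihood at the observed value:
  p_1 = (1/(1.2·√(2π)))·exp(−(1.1−1.5)²/(2·1.2²)) = 0.332452·exp(-0.05556) = 0.314486
  p_2 = (1/(1.6·√(2π)))·exp(−(1.1−1.7)²/(2·1.6²)) = 0.249339·exp(-0.07031) = 0.232409
  p_3 = (1/(0.7·√(2π)))·exp(−(1.1−3.4)²/(2·0.7²)) = 0.569918·exp(-5.39796) = 0.00257934
0.0859915 / 0.138374 ≈ 0.621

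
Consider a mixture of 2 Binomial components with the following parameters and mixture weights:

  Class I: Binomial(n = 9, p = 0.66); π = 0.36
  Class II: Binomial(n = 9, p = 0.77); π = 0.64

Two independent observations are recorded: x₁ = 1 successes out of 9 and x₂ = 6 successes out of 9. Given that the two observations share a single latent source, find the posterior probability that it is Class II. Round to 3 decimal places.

P(component k | x) = π_k·f_k(x) / marginal(x), where marginal(x) = Σ_j π_j·f_j(x).
Since both observations come from the same component, the likelihood for component k is f_k(x₁)·f_k(x₂).
  f_I = [0.00106076] × [0.272885] = 0.000289466
  f_II = [5.42695e-05] × [0.213014] = 1.15601e-05
Unnormalised posteriors:
  π_I·f_I = 0.36 × 0.000289466 = 0.000104208
  π_II·f_II = 0.64 × 1.15601e-05 = 7.39849e-06
Marginal: 0.000104208 + 7.39849e-06 = 0.000111606
P(Class II | x) ≈ 0.066

0.066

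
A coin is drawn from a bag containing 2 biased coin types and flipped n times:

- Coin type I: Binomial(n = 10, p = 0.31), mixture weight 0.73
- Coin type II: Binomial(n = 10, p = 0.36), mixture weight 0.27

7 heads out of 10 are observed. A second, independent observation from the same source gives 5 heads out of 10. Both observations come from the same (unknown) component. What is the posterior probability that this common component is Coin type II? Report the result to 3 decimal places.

P(component k | x) = π_k·f_k(x) / marginal(x), where marginal(x) = Σ_j π_j·f_j(x).
Since both observations come from the same component, the likelihood for component k is f_k(x₁)·f_k(x₂).
  f_I = [0.0108458] × [0.112838] = 0.00122381
  f_II = [0.0246512] × [0.163611] = 0.00403322
Unnormalised posteriors:
  π_I·f_I = 0.73 × 0.00122381 = 0.000893383
  π_II·f_II = 0.27 × 0.00403322 = 0.00108897
Evidence: 0.000893383 + 0.00108897 = 0.00198235
So the posterior for Coin type II is 0.00108897 / 0.00198235 ≈ 0.549.

0.549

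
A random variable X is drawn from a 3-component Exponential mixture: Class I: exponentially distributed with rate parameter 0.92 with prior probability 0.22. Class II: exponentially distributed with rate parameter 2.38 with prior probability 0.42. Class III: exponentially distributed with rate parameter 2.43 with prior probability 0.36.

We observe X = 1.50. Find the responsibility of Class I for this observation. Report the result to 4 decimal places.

The responsibility of component k is P(Z=k) f_k(x) divided by Σ_j P(Z=j) f_j(x).
Evaluate each component's likelihood at the observed value:
  L_I = 0.231452
  L_II = 0.0670109
  L_III = 0.063475
Multiply by the mixture weights:
  P(Z=I)·L_I = 0.22 × 0.231452 = 0.0509195
  P(Z=II)·L_II = 0.42 × 0.0670109 = 0.0281446
  P(Z=III)·L_III = 0.36 × 0.063475 = 0.022851
Denominator: 0.0509195 + 0.0281446 + 0.022851 = 0.101915
So the posterior for Class I is 0.0509195 / 0.101915 ≈ 0.4996.

0.4996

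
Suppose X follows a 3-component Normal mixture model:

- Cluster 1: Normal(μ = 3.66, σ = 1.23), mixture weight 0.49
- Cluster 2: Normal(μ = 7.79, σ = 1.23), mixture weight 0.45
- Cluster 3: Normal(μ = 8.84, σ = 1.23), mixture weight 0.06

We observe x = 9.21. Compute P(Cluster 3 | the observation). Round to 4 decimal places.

0.1988

By Bayes' theorem, P(k | x) = π_k f_k(x) / Σ_j π_j f_j(x).
Component likelihoods at x = 9.21:
  f_1 = (1/(1.23·√(2π)))·exp(−(9.21−3.66)²/(2·1.23²)) = 0.324343·exp(-10.17995) = 1.23001e-05
  f_2 = (1/(1.23·√(2π)))·exp(−(9.21−7.79)²/(2·1.23²)) = 0.324343·exp(-0.66640) = 0.166567
  f_3 = (1/(1.23·√(2π)))·exp(−(9.21−8.84)²/(2·1.23²)) = 0.324343·exp(-0.04524) = 0.309996
Prior × likelihood for each component:
  π_1·f_1 = 0.49 × 1.23001e-05 = 6.02704e-06
  π_2·f_2 = 0.45 × 0.166567 = 0.0749554
  π_3·f_3 = 0.06 × 0.309996 = 0.0185997
Evidence: 6.02704e-06 + 0.0749554 + 0.0185997 = 0.0935611
P(Cluster 3 | the observation) ≈ 0.1988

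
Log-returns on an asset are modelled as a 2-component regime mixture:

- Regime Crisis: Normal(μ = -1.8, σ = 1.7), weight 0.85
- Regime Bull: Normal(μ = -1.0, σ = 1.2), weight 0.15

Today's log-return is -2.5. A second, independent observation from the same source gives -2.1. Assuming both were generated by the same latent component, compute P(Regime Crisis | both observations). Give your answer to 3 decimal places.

0.895

Apply Bayes' rule: the posterior for each component is proportional to its prior times its likelihood at x.
Since both observations come from the same component, the likelihood for component k is f_k(x₁)·f_k(x₂).
  p_Crisis = [(1/(1.7·√(2π)))·exp(−(-2.5−-1.8)²/(2·1.7²)) = 0.234672·exp(-0.08478) = 0.215598] × [0.231046] = 0.049813
  p_Bull = [(1/(1.2·√(2π)))·exp(−(-2.5−-1.0)²/(2·1.2²)) = 0.332452·exp(-0.78125) = 0.152208] × [0.218406] = 0.0332431
Weight by the priors:
  π_Crisis·p_Crisis = 0.85 × 0.049813 = 0.042341
  π_Bull·p_Bull = 0.15 × 0.0332431 = 0.00498646
Denominator: 0.042341 + 0.00498646 = 0.0473275
P(Regime Crisis | x) = 0.042341 / 0.0473275 ≈ 0.895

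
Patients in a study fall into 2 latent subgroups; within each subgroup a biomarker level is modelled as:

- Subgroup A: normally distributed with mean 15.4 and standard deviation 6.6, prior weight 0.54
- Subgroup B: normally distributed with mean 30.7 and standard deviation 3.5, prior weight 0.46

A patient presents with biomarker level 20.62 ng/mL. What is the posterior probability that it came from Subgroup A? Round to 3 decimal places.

By Bayes' theorem, P(k | x) = P(Z=k) f_k(x) / Σ_j P(Z=j) f_j(x).
Normal densities:
  f_A = (1/(6.6·√(2π)))·exp(−(20.62−15.4)²/(2·6.6²)) = 0.060446·exp(-0.31277) = 0.0442112
  f_B = (1/(3.5·√(2π)))·exp(−(20.62−30.7)²/(2·3.5²)) = 0.113984·exp(-4.14720) = 0.00180192
Prior × likelihood for each component:
  P(Z=A)·f_A = 0.54 × 0.0442112 = 0.0238741
  P(Z=B)·f_B = 0.46 × 0.00180192 = 0.000828884
Denominator: 0.0238741 + 0.000828884 = 0.0247029
P(Subgroup A | 20.62 ng/mL) = 0.0238741 / 0.0247029 ≈ 0.966

0.966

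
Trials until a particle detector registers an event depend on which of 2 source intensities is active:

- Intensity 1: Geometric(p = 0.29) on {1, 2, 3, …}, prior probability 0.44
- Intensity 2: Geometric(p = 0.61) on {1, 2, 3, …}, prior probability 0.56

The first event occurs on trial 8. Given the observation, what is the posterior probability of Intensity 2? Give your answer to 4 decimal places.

0.0388

P(component k | x) = w_k·f_k(x) / marginal(x), where marginal(x) = Σ_j w_j·f_j(x).
Component likelihoods at x = 8:
  f_1 = 0.0263758
  f_2 = 0.000837109
Prior × likelihood for each component:
  w_1·f_1 = 0.44 × 0.0263758 = 0.0116054
  w_2·f_2 = 0.56 × 0.000837109 = 0.000468781
Normaliser: 0.0116054 + 0.000468781 = 0.0120742
So the posterior for Intensity 2 is 0.000468781 / 0.0120742 ≈ 0.0388.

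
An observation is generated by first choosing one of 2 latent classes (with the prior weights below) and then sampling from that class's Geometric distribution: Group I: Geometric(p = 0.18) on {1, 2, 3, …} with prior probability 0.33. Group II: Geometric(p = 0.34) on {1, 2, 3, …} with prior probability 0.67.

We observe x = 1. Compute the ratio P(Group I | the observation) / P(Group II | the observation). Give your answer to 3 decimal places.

0.261

Since P(k|x) ∝ P(Z=k) f_k(x), the posterior odds are P(Z=i) f_i(x) / (P(Z=j) f_j(x)).
Component likelihoods at x = 1:
  f_I = 0.18
  f_II = 0.34
Odds = (0.33/0.67) × (0.18/0.34) = 0.492537 × 0.529412 ≈ 0.261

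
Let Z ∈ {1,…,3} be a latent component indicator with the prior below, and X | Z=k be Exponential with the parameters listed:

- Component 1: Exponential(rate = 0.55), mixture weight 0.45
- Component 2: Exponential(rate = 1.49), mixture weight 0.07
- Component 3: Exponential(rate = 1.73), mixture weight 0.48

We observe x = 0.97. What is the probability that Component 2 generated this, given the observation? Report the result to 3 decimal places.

P(component k | x) = π_k·f_k(x) / marginal(x), where marginal(x) = Σ_j π_j·f_j(x).
Evaluate each component's likelihood at the observed value:
  p_1 = 0.55·e^(−0.55·0.97) = 0.55·e^(−0.5335) = 0.322602
  p_2 = 1.49·e^(−1.49·0.97) = 1.49·e^(−1.4453) = 0.351156
  p_3 = 1.73·e^(−1.73·0.97) = 1.73·e^(−1.6781) = 0.32304
Multiply by the mixture weights:
  π_1·p_1 = 0.45 × 0.322602 = 0.145171
  π_2·p_2 = 0.07 × 0.351156 = 0.0245809
  π_3·p_3 = 0.48 × 0.32304 = 0.155059
Sum: 0.145171 + 0.0245809 + 0.155059 = 0.324811
P(Component 2 | the observation) ≈ 0.076

0.076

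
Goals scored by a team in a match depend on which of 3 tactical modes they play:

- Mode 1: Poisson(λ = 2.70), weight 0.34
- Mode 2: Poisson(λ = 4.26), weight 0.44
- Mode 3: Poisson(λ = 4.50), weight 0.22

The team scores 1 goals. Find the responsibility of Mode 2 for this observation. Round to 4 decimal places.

Posterior ∝ prior × likelihood, so P(k | x) ∝ π_k f_k(x); normalise over all components.
Evaluate each component's likelihood at the observed value:
  L_1 = 0.181455
  L_2 = 0.060161
  L_3 = 0.0499905
Multiply by the mixture weights:
  π_1·L_1 = 0.34 × 0.181455 = 0.0616947
  π_2·L_2 = 0.44 × 0.060161 = 0.0264708
  π_3·L_3 = 0.22 × 0.0499905 = 0.0109979
Normaliser: 0.0616947 + 0.0264708 + 0.0109979 = 0.0991634
P(Mode 2 | x) = 0.0264708 / 0.0991634 ≈ 0.2669

0.2669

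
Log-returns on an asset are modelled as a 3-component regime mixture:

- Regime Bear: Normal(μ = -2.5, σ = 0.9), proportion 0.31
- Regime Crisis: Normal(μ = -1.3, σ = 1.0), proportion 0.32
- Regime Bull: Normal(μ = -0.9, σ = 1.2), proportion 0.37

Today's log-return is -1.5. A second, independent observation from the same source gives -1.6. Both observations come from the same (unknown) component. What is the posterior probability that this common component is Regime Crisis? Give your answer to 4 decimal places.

Apply Bayes' rule: the posterior for each component is proportional to its prior times its likelihood at x.
Since both observations come from the same component, the likelihood for component k is f_k(x₁)·f_k(x₂).
  p_Bear = [0.239103] × [0.268856] = 0.0642843
  p_Crisis = [0.391043] × [0.381388] = 0.149139
  p_Bull = [0.293388] × [0.280439] = 0.0822774
Prior × likelihood for each component:
  π_Bear·p_Bear = 0.31 × 0.0642843 = 0.0199281
  π_Crisis·p_Crisis = 0.32 × 0.149139 = 0.0477245
  π_Bull·p_Bull = 0.37 × 0.0822774 = 0.0304426
Evidence: 0.0199281 + 0.0477245 + 0.0304426 = 0.0980952
So the posterior for Regime Crisis is 0.0477245 / 0.0980952 ≈ 0.4865.

0.4865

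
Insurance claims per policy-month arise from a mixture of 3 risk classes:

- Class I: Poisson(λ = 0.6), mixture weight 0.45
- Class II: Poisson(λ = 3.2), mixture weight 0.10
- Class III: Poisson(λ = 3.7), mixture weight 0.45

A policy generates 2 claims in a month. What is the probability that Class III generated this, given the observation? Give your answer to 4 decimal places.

0.5383

P(component k | x) = π_k·f_k(x) / marginal(x), where marginal(x) = Σ_j π_j·f_j(x).
Component likelihoods at x = 2 claims:
  L_I = 0.0987861
  L_II = 0.208702
  L_III = 0.169233
Prior × likelihood for each component:
  π_I·L_I = 0.45 × 0.0987861 = 0.0444537
  π_II·L_II = 0.10 × 0.208702 = 0.0208702
  π_III·L_III = 0.45 × 0.169233 = 0.0761546
Marginal: 0.0444537 + 0.0208702 + 0.0761546 = 0.141479
P(Class III | the observation) = 0.0761546 / 0.141479 ≈ 0.5383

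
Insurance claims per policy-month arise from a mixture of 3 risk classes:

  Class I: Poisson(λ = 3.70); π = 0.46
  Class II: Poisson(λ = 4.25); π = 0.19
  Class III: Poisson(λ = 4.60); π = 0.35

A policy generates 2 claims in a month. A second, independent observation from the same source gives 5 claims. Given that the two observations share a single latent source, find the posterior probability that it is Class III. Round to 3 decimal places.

0.298

The responsibility of component k is π_k f_k(x) divided by Σ_j π_j f_j(x).
Since both observations come from the same component, the likelihood for component k is f_k(x₁)·f_k(x₂).
  L_I = [e^(−3.70)·3.70^2/2! = 0.169233] × [0.142869] = 0.0241781
  L_II = [e^(−4.25)·4.25^2/2! = 0.128824] × [0.164821] = 0.0212328
  L_III = [e^(−4.60)·4.60^2/2! = 0.106348] × [0.172526] = 0.0183478
Multiply by the mixture weights:
  π_I·L_I = 0.46 × 0.0241781 = 0.0111219
  π_II·L_II = 0.19 × 0.0212328 = 0.00403424
  π_III·L_III = 0.35 × 0.0183478 = 0.00642174
Marginal: 0.0111219 + 0.00403424 + 0.00642174 = 0.0215779
So the posterior for Class III is 0.00642174 / 0.0215779 ≈ 0.298.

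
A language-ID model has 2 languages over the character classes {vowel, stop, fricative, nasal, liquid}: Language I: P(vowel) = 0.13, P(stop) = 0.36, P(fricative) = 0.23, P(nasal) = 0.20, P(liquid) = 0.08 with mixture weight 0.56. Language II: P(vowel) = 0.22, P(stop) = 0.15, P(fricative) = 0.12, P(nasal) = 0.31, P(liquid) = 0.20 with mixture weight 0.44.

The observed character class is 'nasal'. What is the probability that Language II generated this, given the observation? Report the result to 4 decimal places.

0.5491

P(component k | x) = P(Z=k)·f_k(x) / marginal(x), where marginal(x) = Σ_j P(Z=j)·f_j(x).
Evaluate each component's likelihood at the observed value:
  L_I = P(nasal | comp) = 0.20
  L_II = P(nasal | comp) = 0.31
Weight by the priors:
  P(Z=I)·L_I = 0.56 × 0.2 = 0.112
  P(Z=II)·L_II = 0.44 × 0.31 = 0.1364
Sum: 0.112 + 0.1364 = 0.2484
Responsibility of Language II: 0.1364 / 0.2484 ≈ 0.5491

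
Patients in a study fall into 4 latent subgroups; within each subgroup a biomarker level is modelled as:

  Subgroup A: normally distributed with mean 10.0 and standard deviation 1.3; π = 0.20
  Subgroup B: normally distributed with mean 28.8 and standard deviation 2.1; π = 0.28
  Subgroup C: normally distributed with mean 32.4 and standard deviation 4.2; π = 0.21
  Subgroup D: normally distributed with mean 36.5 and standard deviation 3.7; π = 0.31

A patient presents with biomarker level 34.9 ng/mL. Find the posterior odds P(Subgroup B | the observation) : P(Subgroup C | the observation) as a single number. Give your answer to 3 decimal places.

0.047

Since P(k|x) ∝ P(Z=k) f_k(x), the posterior odds are P(Z=i) f_i(x) / (P(Z=j) f_j(x)).
Evaluate each component's likelihood at the observed value:
  L_A = 6.64044e-81
  L_B = 0.00279563
  L_C = 0.0795653
  L_D = 0.0981979
0.000782777 / 0.0167087 ≈ 0.047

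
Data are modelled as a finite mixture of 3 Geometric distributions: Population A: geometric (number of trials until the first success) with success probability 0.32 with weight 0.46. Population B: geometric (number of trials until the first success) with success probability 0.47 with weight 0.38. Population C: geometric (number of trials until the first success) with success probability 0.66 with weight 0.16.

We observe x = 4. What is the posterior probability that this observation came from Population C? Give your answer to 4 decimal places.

By Bayes' theorem, P(k | x) = π_k f_k(x) / Σ_j π_j f_j(x).
Component likelihoods at x = 4:
  f_A = 0.32·(1−0.32)^3 = 0.32·0.314432 = 0.100618
  f_B = 0.47·(1−0.47)^3 = 0.47·0.148877 = 0.0699722
  f_C = 0.66·(1−0.66)^3 = 0.66·0.039304 = 0.0259406
Multiply by the mixture weights:
  π_A·f_A = 0.46 × 0.100618 = 0.0462844
  π_B·f_B = 0.38 × 0.0699722 = 0.0265894
  π_C·f_C = 0.16 × 0.0259406 = 0.0041505
Sum: 0.0462844 + 0.0265894 + 0.0041505 = 0.0770243
Responsibility of Population C: 0.0041505 / 0.0770243 ≈ 0.0539

0.0539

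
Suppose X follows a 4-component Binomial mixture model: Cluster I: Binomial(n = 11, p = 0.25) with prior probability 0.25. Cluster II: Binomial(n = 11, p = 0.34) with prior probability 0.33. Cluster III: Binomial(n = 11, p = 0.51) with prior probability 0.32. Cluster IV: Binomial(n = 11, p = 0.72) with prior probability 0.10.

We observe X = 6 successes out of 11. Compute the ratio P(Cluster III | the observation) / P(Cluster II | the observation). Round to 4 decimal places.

The posterior odds equal the prior odds times the likelihood ratio: (w_i/w_j)·(f_i(x)/f_j(x)).
Component likelihoods at x = 6 successes out of 11:
  f_I = C(11,6)·0.25^6·0.75^5 = 462·0.000244141·0.237305 = 0.0267663
  f_II = C(11,6)·0.34^6·0.66^5 = 462·0.0015448·0.125233 = 0.0893789
  f_III = C(11,6)·0.51^6·0.49^5 = 462·0.0175963·0.0282475 = 0.229638
  f_IV = C(11,6)·0.72^6·0.28^5 = 462·0.139314·0.00172104 = 0.110771
0.0734841 / 0.029495 ≈ 2.4914

2.4914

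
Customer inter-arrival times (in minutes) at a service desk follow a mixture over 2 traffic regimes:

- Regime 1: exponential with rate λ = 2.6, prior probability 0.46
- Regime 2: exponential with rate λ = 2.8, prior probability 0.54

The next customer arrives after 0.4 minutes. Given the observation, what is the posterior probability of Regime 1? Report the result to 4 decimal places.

0.4615

By Bayes' theorem, P(k | x) = w_k f_k(x) / Σ_j w_j f_j(x).
Evaluate each component's likelihood at the observed value:
  L_1 = 2.6·e^(−2.6·0.4) = 2.6·e^(−1.0400) = 0.918982
  L_2 = 2.8·e^(−2.8·0.4) = 2.8·e^(−1.1200) = 0.913583
Weight by the priors:
  w_1·L_1 = 0.46 × 0.918982 = 0.422732
  w_2·L_2 = 0.54 × 0.913583 = 0.493335
Evidence: 0.422732 + 0.493335 = 0.916067
P(Regime 1 | x) = 0.422732 / 0.916067 ≈ 0.4615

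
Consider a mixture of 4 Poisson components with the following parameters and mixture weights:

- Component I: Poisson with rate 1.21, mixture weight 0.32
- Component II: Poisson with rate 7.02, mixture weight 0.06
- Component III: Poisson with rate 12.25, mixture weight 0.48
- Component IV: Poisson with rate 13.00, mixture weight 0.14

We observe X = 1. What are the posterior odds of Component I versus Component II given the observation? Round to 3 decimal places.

306.689

The posterior odds equal the prior odds times the likelihood ratio: (P(Z=i)/P(Z=j))·(f_i(x)/f_j(x)).
Poisson probabilities:
  f_I = 0.360819
  f_II = 0.00627465
  f_III = 5.86177e-05
  f_IV = 2.93843e-05
Posterior odds = (P(Z=I)·f_I) / (P(Z=II)·f_II) = (0.32·0.360819) / (0.06·0.00627465) = 0.115462 / 0.000376479 ≈ 306.689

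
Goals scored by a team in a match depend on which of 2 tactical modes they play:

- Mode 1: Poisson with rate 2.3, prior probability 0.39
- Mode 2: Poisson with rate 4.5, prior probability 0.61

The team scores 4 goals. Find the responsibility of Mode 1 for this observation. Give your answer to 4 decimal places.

0.2825

Apply Bayes' rule: the posterior for each component is proportional to its prior times its likelihood at x.
Evaluate each component's likelihood at the observed value:
  L_1 = e^(−2.3)·2.3^4/4! = 0.116902
  L_2 = e^(−4.5)·4.5^4/4! = 0.189808
Unnormalised posteriors:
  w_1·L_1 = 0.39 × 0.116902 = 0.0455919
  w_2·L_2 = 0.61 × 0.189808 = 0.115783
Evidence: 0.0455919 + 0.115783 = 0.161375
So the posterior for Mode 1 is 0.0455919 / 0.161375 ≈ 0.2825.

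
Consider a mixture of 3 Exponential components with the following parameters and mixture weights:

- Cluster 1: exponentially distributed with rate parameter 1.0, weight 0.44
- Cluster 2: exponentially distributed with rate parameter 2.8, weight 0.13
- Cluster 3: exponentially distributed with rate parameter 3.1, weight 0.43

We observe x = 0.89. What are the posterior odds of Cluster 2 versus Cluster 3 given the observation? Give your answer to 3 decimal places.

Only the two components matter; the odds are (w_i f_i(x)) / (w_j f_j(x)).
Component likelihoods at x = 0.89:
  p_1 = 0.410656
  p_2 = 0.231684
  p_3 = 0.196401
0.0301189 / 0.0844523 ≈ 0.357

0.357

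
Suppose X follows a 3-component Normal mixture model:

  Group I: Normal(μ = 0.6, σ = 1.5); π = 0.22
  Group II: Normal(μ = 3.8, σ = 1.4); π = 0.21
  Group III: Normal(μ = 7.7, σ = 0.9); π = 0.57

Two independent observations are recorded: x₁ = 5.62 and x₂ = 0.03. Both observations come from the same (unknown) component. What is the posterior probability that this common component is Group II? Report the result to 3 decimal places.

0.785

Posterior ∝ prior × likelihood, so P(k | x) ∝ π_k f_k(x); normalise over all components.
Since both observations come from the same component, the likelihood for component k is f_k(x₁)·f_k(x₂).
  L_I = [0.000983402] × [0.247436] = 0.000243329
  L_II = [0.122406] × [0.00758828] = 0.000928852
  L_III = [0.0306784] × [7.50998e-17] = 2.30394e-18
Prior × likelihood for each component:
  π_I·L_I = 0.22 × 0.000243329 = 5.35324e-05
  π_II·L_II = 0.21 × 0.000928852 = 0.000195059
  π_III·L_III = 0.57 × 2.30394e-18 = 1.31325e-18
Denominator: 5.35324e-05 + 0.000195059 + 1.31325e-18 = 0.000248591
P(Group II | x₁, x₂) ≈ 0.785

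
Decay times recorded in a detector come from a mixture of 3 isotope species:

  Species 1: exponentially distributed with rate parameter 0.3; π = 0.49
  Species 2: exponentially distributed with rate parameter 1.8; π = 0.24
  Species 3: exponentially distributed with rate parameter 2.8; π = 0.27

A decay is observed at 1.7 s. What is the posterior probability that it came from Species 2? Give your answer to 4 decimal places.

0.1761

The responsibility of component k is π_k f_k(x) divided by Σ_j π_j f_j(x).
Evaluate each component's likelihood at the observed value:
  L_1 = 0.3·e^(−0.3·1.7) = 0.3·e^(−0.5100) = 0.180149
  L_2 = 1.8·e^(−1.8·1.7) = 1.8·e^(−3.0600) = 0.0843979
  L_3 = 2.8·e^(−2.8·1.7) = 2.8·e^(−4.7600) = 0.0239837
Prior × likelihood for each component:
  π_1·L_1 = 0.49 × 0.180149 = 0.0882729
  π_2·L_2 = 0.24 × 0.0843979 = 0.0202555
  π_3·L_3 = 0.27 × 0.0239837 = 0.0064756
Normaliser: 0.0882729 + 0.0202555 + 0.0064756 = 0.115004
P(Species 2 | data) = 0.0202555 / 0.115004 ≈ 0.1761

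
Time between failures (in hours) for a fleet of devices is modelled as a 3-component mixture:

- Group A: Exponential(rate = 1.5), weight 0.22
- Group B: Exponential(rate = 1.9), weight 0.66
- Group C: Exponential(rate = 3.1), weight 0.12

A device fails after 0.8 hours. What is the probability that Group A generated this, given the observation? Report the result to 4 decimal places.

0.2455

Posterior ∝ prior × likelihood, so P(k | x) ∝ P(Z=k) f_k(x); normalise over all components.
Evaluate each component's likelihood at the observed value:
  L_A = 1.5·e^(−1.5·0.8) = 1.5·e^(−1.2000) = 0.451791
  L_B = 1.9·e^(−1.9·0.8) = 1.9·e^(−1.5200) = 0.415553
  L_C = 3.1·e^(−3.1·0.8) = 3.1·e^(−2.4800) = 0.259604
Multiply by the mixture weights:
  P(Z=A)·L_A = 0.22 × 0.451791 = 0.0993941
  P(Z=B)·L_B = 0.66 × 0.415553 = 0.274265
  P(Z=C)·L_C = 0.12 × 0.259604 = 0.0311525
Normaliser: 0.0993941 + 0.274265 + 0.0311525 = 0.404811
Responsibility of Group A: 0.0993941 / 0.404811 ≈ 0.2455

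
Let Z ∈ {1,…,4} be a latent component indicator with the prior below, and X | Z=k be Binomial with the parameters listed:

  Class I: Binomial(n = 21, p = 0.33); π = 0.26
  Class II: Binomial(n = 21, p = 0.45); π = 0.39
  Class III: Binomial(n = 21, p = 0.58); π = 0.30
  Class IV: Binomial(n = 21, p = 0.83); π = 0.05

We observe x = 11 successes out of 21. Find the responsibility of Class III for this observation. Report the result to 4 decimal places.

Apply Bayes' rule: the posterior for each component is proportional to its prior times its likelihood at x.
Component likelihoods at x = 11 successes out of 21:
  f_I = C(21,11)·0.33^11·0.67^10 = 352716·5.05421e-06·0.0182284 = 0.0324957
  f_II = C(21,11)·0.45^11·0.55^10 = 352716·0.000153228·0.00253295 = 0.136896
  f_III = C(21,11)·0.58^11·0.42^10 = 352716·0.00249866·0.000170802 = 0.150531
  f_IV = C(21,11)·0.83^11·0.17^10 = 352716·0.128783·2.01599e-08 = 0.000915743
Unnormalised posteriors:
  π_I·f_I = 0.26 × 0.0324957 = 0.00844889
  π_II·f_II = 0.39 × 0.136896 = 0.0533893
  π_III·f_III = 0.30 × 0.150531 = 0.0451593
  π_IV·f_IV = 0.05 × 0.000915743 = 4.57871e-05
Normaliser: 0.00844889 + 0.0533893 + 0.0451593 + 4.57871e-05 = 0.107043
P(Class III | 11 successes out of 21) = 0.0451593 / 0.107043 ≈ 0.4219

0.4219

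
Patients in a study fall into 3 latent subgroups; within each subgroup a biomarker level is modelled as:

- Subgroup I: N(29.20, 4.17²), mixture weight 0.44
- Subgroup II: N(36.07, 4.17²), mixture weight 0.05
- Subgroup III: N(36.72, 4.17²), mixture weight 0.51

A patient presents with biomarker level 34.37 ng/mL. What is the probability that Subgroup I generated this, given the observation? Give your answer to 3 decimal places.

The responsibility of component k is π_k f_k(x) divided by Σ_j π_j f_j(x).
Normal densities:
  p_I = 0.04436
  p_II = 0.0880409
  p_III = 0.0816227
Unnormalised posteriors:
  π_I·p_I = 0.44 × 0.04436 = 0.0195184
  π_II·p_II = 0.05 × 0.0880409 = 0.00440205
  π_III·p_III = 0.51 × 0.0816227 = 0.0416276
Evidence: 0.0195184 + 0.00440205 + 0.0416276 = 0.065548
Responsibility of Subgroup I: 0.0195184 / 0.065548 ≈ 0.298

0.298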